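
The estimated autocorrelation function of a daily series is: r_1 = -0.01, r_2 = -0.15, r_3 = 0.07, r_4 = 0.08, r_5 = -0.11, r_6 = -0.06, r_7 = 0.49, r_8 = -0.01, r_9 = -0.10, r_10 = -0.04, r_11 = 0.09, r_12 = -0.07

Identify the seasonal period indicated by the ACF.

The largest autocorrelation is r_7 = 0.49; the remaining lags stay at or below 0.09.
The dominant spike at lag 7 indicates a seasonal period of 7.

7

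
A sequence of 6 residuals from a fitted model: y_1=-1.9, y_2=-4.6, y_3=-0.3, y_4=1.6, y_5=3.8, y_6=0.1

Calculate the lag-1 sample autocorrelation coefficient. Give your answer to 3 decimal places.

Mean ȳ = (-1.9 − 4.6 − 0.3 + 1.6 + 3.8 + 0.1)/6 = -0.2167
Numerator Σ_{t=1}^{5}(y_t−ȳ)(y_{t+1}−ȳ) = 16.1614
Denominator Σ(y_t−ȳ)² = 41.5883
r_1 = 16.1614 / 41.5883 = 0.389

0.389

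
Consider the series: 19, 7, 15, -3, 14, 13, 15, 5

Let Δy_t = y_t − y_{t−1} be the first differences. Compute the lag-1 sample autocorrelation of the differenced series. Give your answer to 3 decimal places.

First differences Δy: -12, 8, -18, 17, -1, 2, -10
Mean of differences = -2.0000
Numerator Σ(Δy_t−Δȳ)(Δy_{t+1}−Δȳ) = -573.0000
Denominator Σ(Δy_t−Δȳ)² = 898.0000
r_1(Δy) = -573.0000 / 898.0000 = -0.638

-0.638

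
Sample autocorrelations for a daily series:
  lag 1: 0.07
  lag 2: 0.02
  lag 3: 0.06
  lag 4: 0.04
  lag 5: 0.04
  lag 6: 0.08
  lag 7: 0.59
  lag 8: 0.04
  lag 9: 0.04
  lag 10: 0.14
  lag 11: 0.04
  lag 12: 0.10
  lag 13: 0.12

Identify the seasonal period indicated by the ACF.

7

The largest autocorrelation is r_7 = 0.59; the remaining lags stay at or below 0.14.
The dominant spike at lag 7 indicates a seasonal period of 7.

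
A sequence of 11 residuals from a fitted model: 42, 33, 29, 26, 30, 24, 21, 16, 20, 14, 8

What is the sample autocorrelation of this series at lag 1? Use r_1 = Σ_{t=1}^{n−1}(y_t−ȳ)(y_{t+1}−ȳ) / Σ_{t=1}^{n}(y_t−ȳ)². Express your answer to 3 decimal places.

0.530

Mean ȳ = (42 + 33 + 29 + 26 + 30 + 24 + 21 + 16 + 20 + 14 + 8)/11 = 23.9091
Numerator Σ_{t=1}^{10}(y_t−ȳ)(y_{t+1}−ȳ) = 484.7190
Denominator Σ(y_t−ȳ)² = 914.9091
r_1 = 484.7190 / 914.9091 = 0.530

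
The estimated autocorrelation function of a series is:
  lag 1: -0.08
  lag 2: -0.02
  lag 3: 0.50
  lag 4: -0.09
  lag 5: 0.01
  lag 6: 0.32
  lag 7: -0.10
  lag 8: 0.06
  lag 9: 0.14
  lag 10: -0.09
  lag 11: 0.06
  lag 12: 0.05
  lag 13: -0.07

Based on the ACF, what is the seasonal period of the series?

The largest autocorrelation is r_3 = 0.50, with a weaker echo at lag 6 (0.32); the remaining lags stay at or below 0.14.
The dominant spike at lag 3 indicates a seasonal period of 3.

3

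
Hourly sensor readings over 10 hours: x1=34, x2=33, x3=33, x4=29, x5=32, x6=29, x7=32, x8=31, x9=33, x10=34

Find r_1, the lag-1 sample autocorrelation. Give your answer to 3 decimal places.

0.033

Mean x̄ = (34 + 33 + 33 + 29 + 32 + 29 + 32 + 31 + 33 + 34)/10 = 32.0000
Numerator Σ_{t=1}^{9}(x_t−x̄)(x_{t+1}−x̄) = 1.0000
Denominator Σ(x_t−x̄)² = 30.0000
r_1 = 1.0000 / 30.0000 = 0.033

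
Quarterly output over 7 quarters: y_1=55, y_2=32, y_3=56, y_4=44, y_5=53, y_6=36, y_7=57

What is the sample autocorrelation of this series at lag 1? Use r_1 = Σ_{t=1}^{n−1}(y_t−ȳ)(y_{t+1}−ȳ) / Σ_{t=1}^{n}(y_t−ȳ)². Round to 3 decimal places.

Mean ȳ = (55 + 32 + 56 + 44 + 53 + 36 + 57)/7 = 47.5714
Deviations from mean: 7.4286, -15.5714, 8.4286, -3.5714, 5.4286, -11.5714, 9.4286
Σ(y_t−ȳ)(y_{t+1}−ȳ) = (-115.6735) + (-131.2449) + (-30.1020) + (-19.3878) + (-62.8163) + (-109.1020) = -468.3265
Denominator Σ(y_t−ȳ)² = 633.7143
r_1 = -468.3265 / 633.7143 = -0.739

-0.739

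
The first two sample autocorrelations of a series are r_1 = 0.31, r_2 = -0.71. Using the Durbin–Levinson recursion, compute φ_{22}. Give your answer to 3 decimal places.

φ_{22} = (r_2 − r_1²) / (1 − r_1²)
r_1² = (0.31)² = 0.0961
Numerator = -0.71 − 0.0961 = -0.8061; denominator = 1 − 0.0961 = 0.9039
φ_{22} = -0.8061 / 0.9039 = -0.892

-0.892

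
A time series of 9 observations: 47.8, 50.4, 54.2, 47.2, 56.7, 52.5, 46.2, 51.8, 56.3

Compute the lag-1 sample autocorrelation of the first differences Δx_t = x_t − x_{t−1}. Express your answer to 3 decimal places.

-0.420

First differences Δx: 2.6, 3.8, -7.0, 9.5, -4.2, -6.3, 5.6, 4.5
Mean of differences = 1.0625
Numerator Σ(Δx_t−Δx̄)(Δx_{t+1}−Δx̄) = -109.3564
Denominator Σ(Δx_t−Δx̄)² = 260.3588
r_1(Δx) = -109.3564 / 260.3588 = -0.420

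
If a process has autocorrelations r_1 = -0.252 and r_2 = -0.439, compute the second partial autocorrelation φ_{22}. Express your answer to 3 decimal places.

-0.537

φ_{22} = (r_2 − r_1²) / (1 − r_1²)
r_1² = (-0.252)² = 0.063504
Numerator = -0.439 − 0.0635 = -0.5025; denominator = 1 − 0.0635 = 0.9365
φ_{22} = -0.5025 / 0.9365 = -0.537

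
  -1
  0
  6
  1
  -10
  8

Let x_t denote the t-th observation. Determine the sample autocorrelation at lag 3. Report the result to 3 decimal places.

Mean x̄ = (-1 + 0 + 6 + 1 − 10 + 8)/6 = 0.6667
Σ(x_t−x̄)(x_{t+3}−x̄) = (-0.5556) + (7.1111) + (39.1111) = 45.6667
Denominator Σ(x_t−x̄)² = 199.3333
r_3 = 45.6667 / 199.3333 = 0.229

0.229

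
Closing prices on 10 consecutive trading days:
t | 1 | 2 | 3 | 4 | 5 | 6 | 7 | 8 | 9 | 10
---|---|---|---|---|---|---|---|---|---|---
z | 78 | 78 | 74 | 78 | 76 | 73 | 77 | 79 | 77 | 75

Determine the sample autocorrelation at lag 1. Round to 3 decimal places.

Mean z̄ = (78 + 78 + 74 + 78 + 76 + 73 + 77 + 79 + 77 + 75)/10 = 76.5000
Numerator Σ_{t=1}^{9}(z_t−z̄)(z_{t+1}−z̄) = -4.2500
Denominator Σ(z_t−z̄)² = 34.5000
r_1 = -4.2500 / 34.5000 = -0.123

-0.123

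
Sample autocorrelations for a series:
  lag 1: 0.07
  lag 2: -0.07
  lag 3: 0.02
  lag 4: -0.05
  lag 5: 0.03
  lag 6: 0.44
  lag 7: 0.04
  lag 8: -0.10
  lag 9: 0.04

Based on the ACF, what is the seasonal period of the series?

6

The largest autocorrelation is r_6 = 0.44; the remaining lags stay at or below 0.07.
The dominant spike at lag 6 indicates a seasonal period of 6.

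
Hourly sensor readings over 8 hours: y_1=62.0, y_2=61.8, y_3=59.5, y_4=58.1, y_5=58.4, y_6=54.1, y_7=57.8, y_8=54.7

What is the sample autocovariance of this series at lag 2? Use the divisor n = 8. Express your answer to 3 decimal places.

Mean ȳ = (62.0 + 61.8 + 59.5 + 58.1 + 58.4 + 54.1 + 57.8 + 54.7)/8 = 58.3000
Deviations: 3.7000, 3.5000, 1.2000, -0.2000, 0.1000, -4.2000, -0.5000, -3.6000
Σ_{t=1}^{6}(y_t−ȳ)(y_{t+2}−ȳ) = 19.7700
γ_2 = 19.7700 / 8 = 2.471

2.471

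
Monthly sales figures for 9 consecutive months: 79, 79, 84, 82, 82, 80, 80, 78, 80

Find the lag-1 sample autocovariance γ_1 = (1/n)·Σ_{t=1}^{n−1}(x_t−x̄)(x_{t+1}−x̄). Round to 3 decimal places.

Mean x̄ = (79 + 79 + 84 + 82 + 82 + 80 + 80 + 78 + 80)/9 = 80.4444
Σ_{t=1}^{8}(x_t−x̄)(x_{t+1}−x̄) = 6.5802
γ_1 = 6.5802 / 9 = 0.731

0.731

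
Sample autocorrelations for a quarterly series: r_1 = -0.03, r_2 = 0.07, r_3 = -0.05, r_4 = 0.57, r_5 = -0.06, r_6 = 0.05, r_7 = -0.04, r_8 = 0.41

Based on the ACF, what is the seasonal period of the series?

The largest autocorrelation is r_4 = 0.57, with a weaker echo at lag 8 (0.41); the remaining lags stay at or below 0.07.
The dominant spike at lag 4 indicates a seasonal period of 4.

4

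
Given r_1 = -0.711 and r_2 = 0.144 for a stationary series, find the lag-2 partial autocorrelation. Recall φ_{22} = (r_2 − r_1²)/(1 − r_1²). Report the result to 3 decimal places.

φ_{22} = (r_2 − r_1²) / (1 − r_1²)
r_1² = (-0.711)² = 0.505521
Numerator = 0.144 − 0.5055 = -0.3615; denominator = 1 − 0.5055 = 0.4945
φ_{22} = -0.3615 / 0.4945 = -0.731

-0.731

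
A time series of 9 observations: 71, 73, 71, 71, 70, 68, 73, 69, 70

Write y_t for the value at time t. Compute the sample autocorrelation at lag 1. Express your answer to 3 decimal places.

-0.263

Mean ȳ = (71 + 73 + 71 + 71 + 70 + 68 + 73 + 69 + 70)/9 = 70.6667
Numerator Σ_{t=1}^{8}(y_t−ȳ)(y_{t+1}−ȳ) = -5.7778
Denominator Σ(y_t−ȳ)² = 22.0000
r_1 = -5.7778 / 22.0000 = -0.263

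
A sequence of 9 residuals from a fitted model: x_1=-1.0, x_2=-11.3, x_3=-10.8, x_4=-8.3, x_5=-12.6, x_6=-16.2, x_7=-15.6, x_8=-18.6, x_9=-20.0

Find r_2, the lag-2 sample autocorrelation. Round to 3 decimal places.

0.202

Mean x̄ = (-1.0 − 11.3 − 10.8 − 8.3 − 12.6 − 16.2 − 15.6 − 18.6 − 20.0)/9 = -12.7111
Σ(x_t−x̄)(x_{t+2}−x̄) = (22.3812) + (6.2246) + (0.2123) + (-15.3899) + (-0.3210) + (20.5457) + (21.0568) = 54.7098
Denominator Σ(x_t−x̄)² = 270.5889
r_2 = 54.7098 / 270.5889 = 0.202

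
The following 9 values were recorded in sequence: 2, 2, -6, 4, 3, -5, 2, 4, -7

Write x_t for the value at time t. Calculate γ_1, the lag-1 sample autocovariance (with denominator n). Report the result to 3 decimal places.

Mean x̄ = (2 + 2 − 6 + 4 + 3 − 5 + 2 + 4 − 7)/9 = -0.1111
Σ_{t=1}^{8}(x_t−x̄)(x_{t+1}−x̄) = -64.5679
γ_1 = -64.5679 / 9 = -7.174

-7.174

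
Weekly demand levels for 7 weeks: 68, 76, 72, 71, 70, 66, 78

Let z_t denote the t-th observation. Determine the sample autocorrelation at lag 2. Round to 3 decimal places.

Mean z̄ = (68 + 76 + 72 + 71 + 70 + 66 + 78)/7 = 71.5714
Deviations from mean: -3.5714, 4.4286, 0.4286, -0.5714, -1.5714, -5.5714, 6.4286
Σ(z_t−z̄)(z_{t+2}−z̄) = (-1.5306) + (-2.5306) + (-0.6735) + (3.1837) + (-10.1020) = -11.6531
Denominator Σ(z_t−z̄)² = 107.7143
r_2 = -11.6531 / 107.7143 = -0.108

-0.108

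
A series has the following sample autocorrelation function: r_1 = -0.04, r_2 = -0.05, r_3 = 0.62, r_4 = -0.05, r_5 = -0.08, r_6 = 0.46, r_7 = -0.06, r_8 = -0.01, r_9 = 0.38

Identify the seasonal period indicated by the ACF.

3

The largest autocorrelation is r_3 = 0.62, with weaker echoes at lags 6 (0.46) and 9 (0.38); the remaining lags stay at or below -0.01.
The dominant spike at lag 3 indicates a seasonal period of 3.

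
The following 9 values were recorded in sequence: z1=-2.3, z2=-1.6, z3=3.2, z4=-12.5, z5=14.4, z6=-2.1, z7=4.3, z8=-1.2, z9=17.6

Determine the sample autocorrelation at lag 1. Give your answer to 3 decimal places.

-0.449

Mean z̄ = (-2.3 − 1.6 + 3.2 − 12.5 + 14.4 − 2.1 + 4.3 − 1.2 + 17.6)/9 = 2.2000
Numerator Σ_{t=1}^{8}(z_t−z̄)(z_{t+1}−z̄) = -301.7300
Denominator Σ(z_t−z̄)² = 672.2400
r_1 = -301.7300 / 672.2400 = -0.449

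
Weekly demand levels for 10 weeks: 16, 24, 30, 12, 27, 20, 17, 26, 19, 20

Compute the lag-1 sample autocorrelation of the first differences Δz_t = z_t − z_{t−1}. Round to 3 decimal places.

-0.609

First differences Δz: 8, 6, -18, 15, -7, -3, 9, -7, 1
Mean of differences = 0.4444
Numerator Σ(Δz_t−Δz̄)(Δz_{t+1}−Δz̄) = -508.9753
Denominator Σ(Δz_t−Δz̄)² = 836.2222
r_1(Δz) = -508.9753 / 836.2222 = -0.609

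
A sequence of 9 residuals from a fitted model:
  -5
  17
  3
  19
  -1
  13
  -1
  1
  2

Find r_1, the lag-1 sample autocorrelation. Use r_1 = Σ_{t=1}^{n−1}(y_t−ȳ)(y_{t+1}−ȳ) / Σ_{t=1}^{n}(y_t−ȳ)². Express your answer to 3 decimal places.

-0.532

Mean ȳ = (-5 + 17 + 3 + 19 − 1 + 13 − 1 + 1 + 2)/9 = 5.3333
Numerator Σ_{t=1}^{8}(y_t−ȳ)(y_{t+1}−ȳ) = -321.4444
Denominator Σ(y_t−ȳ)² = 604.0000
r_1 = -321.4444 / 604.0000 = -0.532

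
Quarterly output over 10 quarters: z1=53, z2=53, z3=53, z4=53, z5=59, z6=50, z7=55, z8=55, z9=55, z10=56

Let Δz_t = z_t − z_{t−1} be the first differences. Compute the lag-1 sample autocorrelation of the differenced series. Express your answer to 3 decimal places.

First differences Δz: 0, 0, 0, 6, -9, 5, 0, 0, 1
Mean of differences = 0.3333
Numerator Σ(Δz_t−Δz̄)(Δz_{t+1}−Δz̄) = -99.7778
Denominator Σ(Δz_t−Δz̄)² = 142.0000
r_1(Δz) = -99.7778 / 142.0000 = -0.703

-0.703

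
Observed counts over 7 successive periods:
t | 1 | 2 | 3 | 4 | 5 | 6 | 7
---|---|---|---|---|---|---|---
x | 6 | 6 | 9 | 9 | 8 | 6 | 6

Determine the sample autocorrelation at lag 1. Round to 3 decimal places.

Mean x̄ = (6 + 6 + 9 + 9 + 8 + 6 + 6)/7 = 7.1429
Deviations from mean: -1.1429, -1.1429, 1.8571, 1.8571, 0.8571, -1.1429, -1.1429
Σ(x_t−x̄)(x_{t+1}−x̄) = (1.3061) + (-2.1224) + (3.4490) + (1.5918) + (-0.9796) + (1.3061) = 4.5510
Denominator Σ(x_t−x̄)² = 12.8571
r_1 = 4.5510 / 12.8571 = 0.354

0.354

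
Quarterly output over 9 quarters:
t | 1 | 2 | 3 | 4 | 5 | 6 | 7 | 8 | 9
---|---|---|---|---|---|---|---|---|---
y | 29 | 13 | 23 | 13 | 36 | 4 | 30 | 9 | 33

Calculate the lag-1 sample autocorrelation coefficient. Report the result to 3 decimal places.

Mean ȳ = (29 + 13 + 23 + 13 + 36 + 4 + 30 + 9 + 33)/9 = 21.1111
Numerator Σ_{t=1}^{8}(y_t−ȳ)(y_{t+1}−ȳ) = -873.9012
Denominator Σ(y_t−ȳ)² = 1078.8889
r_1 = -873.9012 / 1078.8889 = -0.810

-0.810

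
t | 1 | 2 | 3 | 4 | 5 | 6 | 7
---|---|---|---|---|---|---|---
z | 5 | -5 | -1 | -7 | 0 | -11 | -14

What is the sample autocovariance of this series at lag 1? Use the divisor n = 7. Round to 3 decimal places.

Mean z̄ = (5 − 5 − 1 − 7 + 0 − 11 − 14)/7 = -4.7143
Deviations: 9.7143, -0.2857, 3.7143, -2.2857, 4.7143, -6.2857, -9.2857
Σ_{t=1}^{6}(z_t−z̄)(z_{t+1}−z̄) = 5.6327
γ_1 = 5.6327 / 7 = 0.805

0.805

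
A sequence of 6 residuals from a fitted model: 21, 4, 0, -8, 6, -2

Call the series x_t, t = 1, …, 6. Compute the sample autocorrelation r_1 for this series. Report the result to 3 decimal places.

0.010

Mean x̄ = (21 + 4 + 0 − 8 + 6 − 2)/6 = 3.5000
Deviations from mean: 17.5000, 0.5000, -3.5000, -11.5000, 2.5000, -5.5000
Σ(x_t−x̄)(x_{t+1}−x̄) = (8.7500) + (-1.7500) + (40.2500) + (-28.7500) + (-13.7500) = 4.7500
Denominator Σ(x_t−x̄)² = 487.5000
r_1 = 4.7500 / 487.5000 = 0.010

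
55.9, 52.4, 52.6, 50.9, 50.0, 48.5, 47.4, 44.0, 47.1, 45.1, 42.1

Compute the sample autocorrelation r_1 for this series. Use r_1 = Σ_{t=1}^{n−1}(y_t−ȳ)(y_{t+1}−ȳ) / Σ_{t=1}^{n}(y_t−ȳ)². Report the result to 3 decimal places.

0.562

Mean ȳ = (55.9 + 52.4 + 52.6 + 50.9 + 50.0 + 48.5 + 47.4 + 44.0 + 47.1 + 45.1 + 42.1)/11 = 48.7273
Numerator Σ_{t=1}^{10}(y_t−ȳ)(y_{t+1}−ȳ) = 95.6674
Denominator Σ(y_t−ȳ)² = 170.1618
r_1 = 95.6674 / 170.1618 = 0.562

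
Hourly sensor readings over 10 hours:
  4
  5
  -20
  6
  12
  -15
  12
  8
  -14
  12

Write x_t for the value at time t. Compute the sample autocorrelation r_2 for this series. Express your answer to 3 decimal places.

Mean x̄ = (4 + 5 − 20 + 6 + 12 − 15 + 12 + 8 − 14 + 12)/10 = 1.0000
Numerator Σ_{t=1}^{8}(x_t−x̄)(x_{t+2}−x̄) = -433.0000
Denominator Σ(x_t−x̄)² = 1384.0000
r_2 = -433.0000 / 1384.0000 = -0.313

-0.313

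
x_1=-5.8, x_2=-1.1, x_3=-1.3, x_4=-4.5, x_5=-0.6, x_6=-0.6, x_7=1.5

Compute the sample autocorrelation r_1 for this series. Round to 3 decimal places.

Mean x̄ = (-5.8 − 1.1 − 1.3 − 4.5 − 0.6 − 0.6 + 1.5)/7 = -1.7714
Σ(x_t−x̄)(x_{t+1}−x̄) = (-2.7049) + (0.3165) + (-1.2863) + (-3.1963) + (1.3722) + (3.8322) = -1.6665
Denominator Σ(x_t−x̄)² = 37.7943
r_1 = -1.6665 / 37.7943 = -0.044

-0.044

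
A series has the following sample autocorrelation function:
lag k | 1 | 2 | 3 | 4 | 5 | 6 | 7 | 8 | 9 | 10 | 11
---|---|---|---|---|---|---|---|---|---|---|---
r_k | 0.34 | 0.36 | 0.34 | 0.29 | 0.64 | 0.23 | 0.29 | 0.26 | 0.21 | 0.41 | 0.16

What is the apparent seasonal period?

5

The largest autocorrelation is r_5 = 0.64, with a weaker echo at lag 10 (0.41); the remaining lags stay at or below 0.36.
The dominant spike at lag 5 indicates a seasonal period of 5.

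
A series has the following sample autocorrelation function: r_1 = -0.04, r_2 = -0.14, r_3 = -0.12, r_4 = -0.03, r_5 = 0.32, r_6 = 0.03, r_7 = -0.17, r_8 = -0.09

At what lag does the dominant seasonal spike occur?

5

The largest autocorrelation is r_5 = 0.32; the remaining lags stay at or below 0.03.
The dominant spike at lag 5 indicates a seasonal period of 5.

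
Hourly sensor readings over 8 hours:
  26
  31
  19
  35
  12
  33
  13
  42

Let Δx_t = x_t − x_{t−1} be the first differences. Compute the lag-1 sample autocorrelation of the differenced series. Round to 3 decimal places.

First differences Δx: 5, -12, 16, -23, 21, -20, 29
Mean of differences = 2.2857
Numerator Σ(Δx_t−Δx̄)(Δx_{t+1}−Δx̄) = -2067.0816
Denominator Σ(Δx_t−Δx̄)² = 2599.4286
r_1(Δx) = -2067.0816 / 2599.4286 = -0.795

-0.795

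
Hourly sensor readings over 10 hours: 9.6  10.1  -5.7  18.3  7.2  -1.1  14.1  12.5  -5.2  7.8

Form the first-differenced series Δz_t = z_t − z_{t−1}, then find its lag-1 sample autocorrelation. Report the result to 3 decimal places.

First differences Δz: 0.5, -15.8, 24.0, -11.1, -8.3, 15.2, -1.6, -17.7, 13.0
Mean of differences = -0.2000
Numerator Σ(Δz_t−Δz̄)(Δz_{t+1}−Δz̄) = -916.7300
Denominator Σ(Δz_t−Δz̄)² = 1733.5200
r_1(Δz) = -916.7300 / 1733.5200 = -0.529

-0.529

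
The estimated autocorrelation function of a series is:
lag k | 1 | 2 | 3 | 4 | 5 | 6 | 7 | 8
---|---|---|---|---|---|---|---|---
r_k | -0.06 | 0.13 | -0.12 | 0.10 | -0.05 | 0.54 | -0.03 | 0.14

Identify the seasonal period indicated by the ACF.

6

The largest autocorrelation is r_6 = 0.54; the remaining lags stay at or below 0.14.
The dominant spike at lag 6 indicates a seasonal period of 6.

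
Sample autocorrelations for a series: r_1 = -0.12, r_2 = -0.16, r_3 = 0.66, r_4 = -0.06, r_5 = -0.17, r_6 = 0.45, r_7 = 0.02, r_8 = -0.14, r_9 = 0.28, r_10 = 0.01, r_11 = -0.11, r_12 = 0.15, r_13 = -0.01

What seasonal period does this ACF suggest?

The largest autocorrelation is r_3 = 0.66, with weaker echoes at lags 6 (0.45), 9 (0.28) and 12 (0.15); the remaining lags stay at or below 0.02.
The dominant spike at lag 3 indicates a seasonal period of 3.

3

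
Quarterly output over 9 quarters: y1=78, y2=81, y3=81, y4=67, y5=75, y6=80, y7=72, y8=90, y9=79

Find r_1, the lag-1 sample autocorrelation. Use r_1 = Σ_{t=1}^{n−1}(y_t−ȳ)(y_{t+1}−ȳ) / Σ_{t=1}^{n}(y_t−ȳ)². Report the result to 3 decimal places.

Mean ȳ = (78 + 81 + 81 + 67 + 75 + 80 + 72 + 90 + 79)/9 = 78.1111
Numerator Σ_{t=1}^{8}(y_t−ȳ)(y_{t+1}−ȳ) = -69.0123
Denominator Σ(y_t−ȳ)² = 332.8889
r_1 = -69.0123 / 332.8889 = -0.207

-0.207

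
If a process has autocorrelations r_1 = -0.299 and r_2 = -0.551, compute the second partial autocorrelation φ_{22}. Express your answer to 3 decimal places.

φ_{22} = (r_2 − r_1²) / (1 − r_1²)
r_1² = (-0.299)² = 0.089401
Numerator = -0.551 − 0.0894 = -0.6404; denominator = 1 − 0.0894 = 0.9106
φ_{22} = -0.6404 / 0.9106 = -0.703

-0.703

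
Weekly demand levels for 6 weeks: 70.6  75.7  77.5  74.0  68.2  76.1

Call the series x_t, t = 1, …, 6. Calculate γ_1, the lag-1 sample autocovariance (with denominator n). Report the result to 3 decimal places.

-2.050

Mean x̄ = (70.6 + 75.7 + 77.5 + 74.0 + 68.2 + 76.1)/6 = 73.6833
Σ_{t=1}^{5}(x_t−x̄)(x_{t+1}−x̄) = -12.3003
γ_1 = -12.3003 / 6 = -2.050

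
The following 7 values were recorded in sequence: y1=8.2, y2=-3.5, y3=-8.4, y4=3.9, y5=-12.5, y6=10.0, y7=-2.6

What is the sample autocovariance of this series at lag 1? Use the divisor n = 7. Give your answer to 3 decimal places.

-34.236

Mean ȳ = (8.2 − 3.5 − 8.4 + 3.9 − 12.5 + 10.0 − 2.6)/7 = -0.7000
Deviations: 8.9000, -2.8000, -7.7000, 4.6000, -11.8000, 10.7000, -1.9000
Σ_{t=1}^{6}(y_t−ȳ)(y_{t+1}−ȳ) = -239.6500
γ_1 = -239.6500 / 7 = -34.236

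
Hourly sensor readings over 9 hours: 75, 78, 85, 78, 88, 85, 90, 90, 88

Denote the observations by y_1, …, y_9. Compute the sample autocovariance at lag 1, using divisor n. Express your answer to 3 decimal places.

Mean ȳ = (75 + 78 + 85 + 78 + 88 + 85 + 90 + 90 + 88)/9 = 84.1111
Σ_{t=1}^{8}(y_t−ȳ)(y_{t+1}−ȳ) = 87.3210
γ_1 = 87.3210 / 9 = 9.702

9.702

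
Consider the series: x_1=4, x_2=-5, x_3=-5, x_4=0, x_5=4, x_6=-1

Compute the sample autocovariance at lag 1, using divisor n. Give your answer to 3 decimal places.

Mean x̄ = (4 − 5 − 5 + 0 + 4 − 1)/6 = -0.5000
Σ_{t=1}^{5}(x_t−x̄)(x_{t+1}−x̄) = -2.2500
γ_1 = -2.2500 / 6 = -0.375

-0.375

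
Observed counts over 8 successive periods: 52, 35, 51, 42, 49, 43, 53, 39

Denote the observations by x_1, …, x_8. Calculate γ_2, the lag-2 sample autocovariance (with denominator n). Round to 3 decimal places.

Mean x̄ = (52 + 35 + 51 + 42 + 49 + 43 + 53 + 39)/8 = 45.5000
Deviations: 6.5000, -10.5000, 5.5000, -3.5000, 3.5000, -2.5000, 7.5000, -6.5000
Σ_{t=1}^{6}(x_t−x̄)(x_{t+2}−x̄) = 143.0000
γ_2 = 143.0000 / 8 = 17.875

17.875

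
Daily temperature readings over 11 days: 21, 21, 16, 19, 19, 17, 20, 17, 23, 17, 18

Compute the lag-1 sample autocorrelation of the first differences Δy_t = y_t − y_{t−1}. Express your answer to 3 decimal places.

First differences Δy: 0, -5, 3, 0, -2, 3, -3, 6, -6, 1
Mean of differences = -0.3000
Numerator Σ(Δy_t−Δȳ)(Δy_{t+1}−Δȳ) = -91.2900
Denominator Σ(Δy_t−Δȳ)² = 128.1000
r_1(Δy) = -91.2900 / 128.1000 = -0.713

-0.713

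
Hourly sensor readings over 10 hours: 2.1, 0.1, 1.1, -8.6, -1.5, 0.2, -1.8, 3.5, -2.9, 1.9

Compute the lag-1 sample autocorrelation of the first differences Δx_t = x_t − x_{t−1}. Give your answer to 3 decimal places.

First differences Δx: -2.0, 1.0, -9.7, 7.1, 1.7, -2.0, 5.3, -6.4, 4.8
Mean of differences = -0.0222
Numerator Σ(Δx_t−Δx̄)(Δx_{t+1}−Δx̄) = -147.2072
Denominator Σ(Δx_t−Δx̄)² = 248.4756
r_1(Δx) = -147.2072 / 248.4756 = -0.592

-0.592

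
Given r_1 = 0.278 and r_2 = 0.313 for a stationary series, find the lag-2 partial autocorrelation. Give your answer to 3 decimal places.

0.255

φ_{22} = (r_2 − r_1²) / (1 − r_1²)
r_1² = (0.278)² = 0.077284
Numerator = 0.313 − 0.0773 = 0.2357; denominator = 1 − 0.0773 = 0.9227
φ_{22} = 0.2357 / 0.9227 = 0.255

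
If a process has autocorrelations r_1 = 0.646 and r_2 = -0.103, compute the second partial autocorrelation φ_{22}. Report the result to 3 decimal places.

φ_{22} = (r_2 − r_1²) / (1 − r_1²)
r_1² = (0.646)² = 0.417316
Numerator = -0.103 − 0.4173 = -0.5203; denominator = 1 − 0.4173 = 0.5827
φ_{22} = -0.5203 / 0.5827 = -0.893

-0.893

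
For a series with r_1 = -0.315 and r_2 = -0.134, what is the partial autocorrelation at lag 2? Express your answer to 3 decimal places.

-0.259

φ_{22} = (r_2 − r_1²) / (1 − r_1²)
r_1² = (-0.315)² = 0.099225
Numerator = -0.134 − 0.0992 = -0.2332; denominator = 1 − 0.0992 = 0.9008
φ_{22} = -0.2332 / 0.9008 = -0.259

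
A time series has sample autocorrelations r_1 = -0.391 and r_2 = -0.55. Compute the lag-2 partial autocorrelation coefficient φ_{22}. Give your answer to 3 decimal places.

φ_{22} = (r_2 − r_1²) / (1 − r_1²)
r_1² = (-0.391)² = 0.152881
Numerator = -0.55 − 0.1529 = -0.7029; denominator = 1 − 0.1529 = 0.8471
φ_{22} = -0.7029 / 0.8471 = -0.830

-0.830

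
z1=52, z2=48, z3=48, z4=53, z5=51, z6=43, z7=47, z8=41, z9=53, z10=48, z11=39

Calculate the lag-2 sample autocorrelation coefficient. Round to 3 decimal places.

Mean z̄ = (52 + 48 + 48 + 53 + 51 + 43 + 47 + 41 + 53 + 48 + 39)/11 = 47.5455
Numerator Σ_{t=1}^{9}(z_t−z̄)(z_{t+2}−z̄) = -43.4132
Denominator Σ(z_t−z̄)² = 228.7273
r_2 = -43.4132 / 228.7273 = -0.190

-0.190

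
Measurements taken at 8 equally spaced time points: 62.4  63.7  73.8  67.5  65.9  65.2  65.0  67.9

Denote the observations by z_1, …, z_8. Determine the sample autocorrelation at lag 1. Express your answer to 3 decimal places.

-0.017

Mean z̄ = (62.4 + 63.7 + 73.8 + 67.5 + 65.9 + 65.2 + 65.0 + 67.9)/8 = 66.4250
Deviations from mean: -4.0250, -2.7250, 7.3750, 1.0750, -0.5250, -1.2250, -1.4250, 1.4750
Σ(z_t−z̄)(z_{t+1}−z̄) = (10.9681) + (-20.0969) + (7.9281) + (-0.5644) + (0.6431) + (1.7456) + (-2.1019) = -1.4781
Denominator Σ(z_t−z̄)² = 85.1550
r_1 = -1.4781 / 85.1550 = -0.017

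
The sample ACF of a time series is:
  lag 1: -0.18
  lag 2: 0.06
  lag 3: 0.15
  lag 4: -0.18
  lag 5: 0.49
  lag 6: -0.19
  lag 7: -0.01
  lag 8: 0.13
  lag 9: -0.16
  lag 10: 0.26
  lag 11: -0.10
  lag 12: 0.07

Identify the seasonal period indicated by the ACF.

The largest autocorrelation is r_5 = 0.49, with a weaker echo at lag 10 (0.26); the remaining lags stay at or below 0.15.
The dominant spike at lag 5 indicates a seasonal period of 5.

5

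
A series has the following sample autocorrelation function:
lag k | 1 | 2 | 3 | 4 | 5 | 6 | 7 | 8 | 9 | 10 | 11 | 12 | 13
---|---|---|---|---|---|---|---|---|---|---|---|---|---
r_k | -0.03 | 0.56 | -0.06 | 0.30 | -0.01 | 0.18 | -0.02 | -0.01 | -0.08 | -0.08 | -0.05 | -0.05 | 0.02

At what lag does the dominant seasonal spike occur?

2

The largest autocorrelation is r_2 = 0.56, with weaker echoes at lags 4 (0.30) and 6 (0.18); the remaining lags stay at or below 0.02.
The dominant spike at lag 2 indicates a seasonal period of 2.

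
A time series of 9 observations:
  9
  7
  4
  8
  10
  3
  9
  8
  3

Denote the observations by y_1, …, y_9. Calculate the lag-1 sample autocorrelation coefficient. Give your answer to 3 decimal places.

-0.370

Mean ȳ = (9 + 7 + 4 + 8 + 10 + 3 + 9 + 8 + 3)/9 = 6.7778
Numerator Σ_{t=1}^{8}(y_t−ȳ)(y_{t+1}−ȳ) = -22.0494
Denominator Σ(y_t−ȳ)² = 59.5556
r_1 = -22.0494 / 59.5556 = -0.370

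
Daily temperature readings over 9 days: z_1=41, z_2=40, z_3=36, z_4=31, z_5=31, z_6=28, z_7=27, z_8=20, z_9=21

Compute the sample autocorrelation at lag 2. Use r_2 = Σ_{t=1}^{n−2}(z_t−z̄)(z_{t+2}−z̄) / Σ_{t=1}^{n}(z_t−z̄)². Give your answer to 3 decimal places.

0.270

Mean z̄ = (41 + 40 + 36 + 31 + 31 + 28 + 27 + 20 + 21)/9 = 30.5556
Σ(z_t−z̄)(z_{t+2}−z̄) = (56.8642) + (4.1975) + (2.4198) + (-1.1358) + (-1.5802) + (26.9753) + (33.9753) = 121.7160
Denominator Σ(z_t−z̄)² = 450.2222
r_2 = 121.7160 / 450.2222 = 0.270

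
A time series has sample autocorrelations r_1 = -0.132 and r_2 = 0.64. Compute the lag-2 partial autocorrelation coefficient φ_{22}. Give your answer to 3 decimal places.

0.634

φ_{22} = (r_2 − r_1²) / (1 − r_1²)
r_1² = (-0.132)² = 0.017424
Numerator = 0.64 − 0.0174 = 0.6226; denominator = 1 − 0.0174 = 0.9826
φ_{22} = 0.6226 / 0.9826 = 0.634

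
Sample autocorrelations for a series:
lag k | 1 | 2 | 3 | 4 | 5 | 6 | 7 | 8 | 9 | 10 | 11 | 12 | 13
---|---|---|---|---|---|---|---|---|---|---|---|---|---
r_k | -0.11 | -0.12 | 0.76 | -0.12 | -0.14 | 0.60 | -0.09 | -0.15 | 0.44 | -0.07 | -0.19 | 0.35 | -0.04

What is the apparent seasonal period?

3

The largest autocorrelation is r_3 = 0.76, with weaker echoes at lags 6 (0.60), 9 (0.44) and 12 (0.35); the remaining lags stay at or below -0.04.
The dominant spike at lag 3 indicates a seasonal period of 3.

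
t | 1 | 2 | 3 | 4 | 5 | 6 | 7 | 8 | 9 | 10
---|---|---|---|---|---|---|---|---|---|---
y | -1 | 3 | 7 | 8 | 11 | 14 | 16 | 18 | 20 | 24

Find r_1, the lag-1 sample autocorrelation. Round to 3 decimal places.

0.647

Mean ȳ = (-1 + 3 + 7 + 8 + 11 + 14 + 16 + 18 + 20 + 24)/10 = 12.0000
Numerator Σ_{t=1}^{9}(y_t−ȳ)(y_{t+1}−ȳ) = 360.0000
Denominator Σ(y_t−ȳ)² = 556.0000
r_1 = 360.0000 / 556.0000 = 0.647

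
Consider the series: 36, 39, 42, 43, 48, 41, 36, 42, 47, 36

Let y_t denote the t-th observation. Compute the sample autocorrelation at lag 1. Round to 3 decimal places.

-0.029

Mean ȳ = (36 + 39 + 42 + 43 + 48 + 41 + 36 + 42 + 47 + 36)/10 = 41.0000
Numerator Σ_{t=1}^{9}(y_t−ȳ)(y_{t+1}−ȳ) = -5.0000
Denominator Σ(y_t−ȳ)² = 170.0000
r_1 = -5.0000 / 170.0000 = -0.029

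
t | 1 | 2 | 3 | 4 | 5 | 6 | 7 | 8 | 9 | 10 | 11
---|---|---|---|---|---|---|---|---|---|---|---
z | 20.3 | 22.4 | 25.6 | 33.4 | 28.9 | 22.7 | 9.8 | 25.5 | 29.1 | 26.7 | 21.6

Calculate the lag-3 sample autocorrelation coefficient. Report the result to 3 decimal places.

Mean z̄ = (20.3 + 22.4 + 25.6 + 33.4 + 28.9 + 22.7 + 9.8 + 25.5 + 29.1 + 26.7 + 21.6)/11 = 24.1818
Numerator Σ_{t=1}^{8}(z_t−z̄)(z_{t+3}−z̄) = -219.5537
Denominator Σ(z_t−z̄)² = 375.4564
r_3 = -219.5537 / 375.4564 = -0.585

-0.585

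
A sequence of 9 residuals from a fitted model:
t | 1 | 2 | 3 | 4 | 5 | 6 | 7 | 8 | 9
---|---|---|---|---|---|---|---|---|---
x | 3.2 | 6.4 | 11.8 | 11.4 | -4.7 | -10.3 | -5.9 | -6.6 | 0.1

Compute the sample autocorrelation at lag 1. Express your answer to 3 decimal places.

Mean x̄ = (3.2 + 6.4 + 11.8 + 11.4 − 4.7 − 10.3 − 5.9 − 6.6 + 0.1)/9 = 0.6000
Numerator Σ_{t=1}^{8}(x_t−x̄)(x_{t+1}−x̄) = 322.7800
Denominator Σ(x_t−x̄)² = 523.7200
r_1 = 322.7800 / 523.7200 = 0.616

0.616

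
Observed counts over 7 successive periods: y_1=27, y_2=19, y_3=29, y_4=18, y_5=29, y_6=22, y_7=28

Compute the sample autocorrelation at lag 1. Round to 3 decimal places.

Mean ȳ = (27 + 19 + 29 + 18 + 29 + 22 + 28)/7 = 24.5714
Deviations from mean: 2.4286, -5.5714, 4.4286, -6.5714, 4.4286, -2.5714, 3.4286
Numerator Σ_{t=1}^{6}(y_t−ȳ)(y_{t+1}−ȳ) = -116.6122
Denominator Σ(y_t−ȳ)² = 137.7143
r_1 = -116.6122 / 137.7143 = -0.847

-0.847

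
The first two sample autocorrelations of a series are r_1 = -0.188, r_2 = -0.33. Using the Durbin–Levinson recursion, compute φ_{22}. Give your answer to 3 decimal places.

φ_{22} = (r_2 − r_1²) / (1 − r_1²)
r_1² = (-0.188)² = 0.035344
Numerator = -0.33 − 0.0353 = -0.3653; denominator = 1 − 0.0353 = 0.9647
φ_{22} = -0.3653 / 0.9647 = -0.379

-0.379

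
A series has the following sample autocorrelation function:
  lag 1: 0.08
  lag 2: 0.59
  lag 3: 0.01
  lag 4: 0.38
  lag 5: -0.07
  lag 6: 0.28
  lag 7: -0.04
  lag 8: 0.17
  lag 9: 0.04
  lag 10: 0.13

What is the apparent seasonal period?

2

The largest autocorrelation is r_2 = 0.59, with weaker echoes at lags 4 (0.38), 6 (0.28) and 8 (0.17); the remaining lags stay at or below 0.13.
The dominant spike at lag 2 indicates a seasonal period of 2.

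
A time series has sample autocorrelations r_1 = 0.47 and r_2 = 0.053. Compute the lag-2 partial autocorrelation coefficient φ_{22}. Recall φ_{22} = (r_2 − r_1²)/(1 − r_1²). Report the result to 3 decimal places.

φ_{22} = (r_2 − r_1²) / (1 − r_1²)
r_1² = (0.47)² = 0.2209
Numerator = 0.053 − 0.2209 = -0.1679; denominator = 1 − 0.2209 = 0.7791
φ_{22} = -0.1679 / 0.7791 = -0.216

-0.216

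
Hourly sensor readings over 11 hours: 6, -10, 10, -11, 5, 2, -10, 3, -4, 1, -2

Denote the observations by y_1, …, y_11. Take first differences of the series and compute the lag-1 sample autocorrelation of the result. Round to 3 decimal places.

First differences Δy: -16, 20, -21, 16, -3, -12, 13, -7, 5, -3
Mean of differences = -0.8000
Numerator Σ(Δy_t−Δȳ)(Δy_{t+1}−Δȳ) = -1376.8400
Denominator Σ(Δy_t−Δȳ)² = 1751.6000
r_1(Δy) = -1376.8400 / 1751.6000 = -0.786

-0.786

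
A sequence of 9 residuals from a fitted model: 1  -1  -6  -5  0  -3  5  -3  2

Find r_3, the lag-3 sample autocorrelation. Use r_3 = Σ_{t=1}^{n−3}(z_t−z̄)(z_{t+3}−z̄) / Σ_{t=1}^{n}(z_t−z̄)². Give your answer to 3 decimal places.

Mean z̄ = (1 − 1 − 6 − 5 + 0 − 3 + 5 − 3 + 2)/9 = -1.1111
Σ(z_t−z̄)(z_{t+3}−z̄) = (-8.2099) + (0.1235) + (9.2346) + (-23.7654) + (-2.0988) + (-5.8765) = -30.5926
Denominator Σ(z_t−z̄)² = 98.8889
r_3 = -30.5926 / 98.8889 = -0.309

-0.309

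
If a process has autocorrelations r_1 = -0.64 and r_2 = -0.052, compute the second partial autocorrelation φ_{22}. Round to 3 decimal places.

φ_{22} = (r_2 − r_1²) / (1 − r_1²)
r_1² = (-0.64)² = 0.4096
Numerator = -0.052 − 0.4096 = -0.4616; denominator = 1 − 0.4096 = 0.5904
φ_{22} = -0.4616 / 0.5904 = -0.782

-0.782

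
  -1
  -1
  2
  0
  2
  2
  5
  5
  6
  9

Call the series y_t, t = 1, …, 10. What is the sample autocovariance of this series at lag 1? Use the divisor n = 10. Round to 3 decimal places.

Mean ȳ = (-1 − 1 + 2 + 0 + 2 + 2 + 5 + 5 + 6 + 9)/10 = 2.9000
Σ_{t=1}^{9}(y_t−ȳ)(y_{t+1}−ȳ) = 52.6900
γ_1 = 52.6900 / 10 = 5.269

5.269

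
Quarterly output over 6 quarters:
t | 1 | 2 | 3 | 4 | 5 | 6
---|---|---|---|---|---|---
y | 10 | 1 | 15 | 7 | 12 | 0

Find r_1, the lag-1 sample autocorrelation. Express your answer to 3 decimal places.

-0.577

Mean ȳ = (10 + 1 + 15 + 7 + 12 + 0)/6 = 7.5000
Numerator Σ_{t=1}^{5}(y_t−ȳ)(y_{t+1}−ȳ) = -104.7500
Denominator Σ(y_t−ȳ)² = 181.5000
r_1 = -104.7500 / 181.5000 = -0.577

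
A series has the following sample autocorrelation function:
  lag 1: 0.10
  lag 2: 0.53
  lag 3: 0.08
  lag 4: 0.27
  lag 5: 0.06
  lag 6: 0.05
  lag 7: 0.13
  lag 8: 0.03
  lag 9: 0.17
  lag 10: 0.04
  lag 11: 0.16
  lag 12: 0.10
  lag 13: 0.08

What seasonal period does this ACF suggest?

The largest autocorrelation is r_2 = 0.53, with a weaker echo at lag 4 (0.27); the remaining lags stay at or below 0.17.
The dominant spike at lag 2 indicates a seasonal period of 2.

2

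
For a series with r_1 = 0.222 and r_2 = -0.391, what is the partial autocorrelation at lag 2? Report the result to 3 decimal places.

-0.463

φ_{22} = (r_2 − r_1²) / (1 − r_1²)
r_1² = (0.222)² = 0.049284
Numerator = -0.391 − 0.0493 = -0.4403; denominator = 1 − 0.0493 = 0.9507
φ_{22} = -0.4403 / 0.9507 = -0.463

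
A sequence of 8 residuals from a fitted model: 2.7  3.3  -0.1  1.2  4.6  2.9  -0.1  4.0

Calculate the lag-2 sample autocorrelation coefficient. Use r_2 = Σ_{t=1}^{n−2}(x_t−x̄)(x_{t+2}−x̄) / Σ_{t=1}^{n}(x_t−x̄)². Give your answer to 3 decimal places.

Mean x̄ = (2.7 + 3.3 − 0.1 + 1.2 + 4.6 + 2.9 − 0.1 + 4.0)/8 = 2.3125
Σ(x_t−x̄)(x_{t+2}−x̄) = (-0.9348) + (-1.0986) + (-5.5186) + (-0.6536) + (-5.5186) + (0.9914) = -12.7328
Denominator Σ(x_t−x̄)² = 22.4288
r_2 = -12.7328 / 22.4288 = -0.568

-0.568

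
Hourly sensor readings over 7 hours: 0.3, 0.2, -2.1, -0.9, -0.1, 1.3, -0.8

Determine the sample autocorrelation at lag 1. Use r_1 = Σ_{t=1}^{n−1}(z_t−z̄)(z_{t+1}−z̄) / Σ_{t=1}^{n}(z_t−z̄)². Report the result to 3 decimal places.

-0.017

Mean z̄ = (0.3 + 0.2 − 2.1 − 0.9 − 0.1 + 1.3 − 0.8)/7 = -0.3000
Σ(z_t−z̄)(z_{t+1}−z̄) = (0.3000) + (-0.9000) + (1.0800) + (-0.1200) + (0.3200) + (-0.8000) = -0.1200
Denominator Σ(z_t−z̄)² = 7.0600
r_1 = -0.1200 / 7.0600 = -0.017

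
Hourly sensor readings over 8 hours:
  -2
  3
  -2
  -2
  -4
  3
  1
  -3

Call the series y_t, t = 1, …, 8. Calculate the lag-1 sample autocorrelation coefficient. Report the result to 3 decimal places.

-0.258

Mean ȳ = (-2 + 3 − 2 − 2 − 4 + 3 + 1 − 3)/8 = -0.7500
Deviations from mean: -1.2500, 3.7500, -1.2500, -1.2500, -3.2500, 3.7500, 1.7500, -2.2500
Σ(y_t−ȳ)(y_{t+1}−ȳ) = (-4.6875) + (-4.6875) + (1.5625) + (4.0625) + (-12.1875) + (6.5625) + (-3.9375) = -13.3125
Denominator Σ(y_t−ȳ)² = 51.5000
r_1 = -13.3125 / 51.5000 = -0.258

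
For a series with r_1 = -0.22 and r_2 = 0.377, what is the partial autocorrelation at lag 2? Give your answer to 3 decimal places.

0.345

φ_{22} = (r_2 − r_1²) / (1 − r_1²)
r_1² = (-0.22)² = 0.0484
Numerator = 0.377 − 0.0484 = 0.3286; denominator = 1 − 0.0484 = 0.9516
φ_{22} = 0.3286 / 0.9516 = 0.345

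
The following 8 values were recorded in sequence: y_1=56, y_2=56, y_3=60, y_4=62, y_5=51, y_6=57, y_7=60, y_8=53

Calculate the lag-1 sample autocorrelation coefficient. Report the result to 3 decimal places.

Mean ȳ = (56 + 56 + 60 + 62 + 51 + 57 + 60 + 53)/8 = 56.8750
Σ(y_t−ȳ)(y_{t+1}−ȳ) = (0.7656) + (-2.7344) + (16.0156) + (-30.1094) + (-0.7344) + (0.3906) + (-12.1094) = -28.5156
Denominator Σ(y_t−ȳ)² = 96.8750
r_1 = -28.5156 / 96.8750 = -0.294

-0.294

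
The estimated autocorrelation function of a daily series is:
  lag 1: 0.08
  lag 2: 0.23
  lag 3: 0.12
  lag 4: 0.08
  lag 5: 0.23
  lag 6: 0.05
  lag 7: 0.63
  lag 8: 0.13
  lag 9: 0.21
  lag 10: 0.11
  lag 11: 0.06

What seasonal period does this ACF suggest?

The largest autocorrelation is r_7 = 0.63; the remaining lags stay at or below 0.23.
The dominant spike at lag 7 indicates a seasonal period of 7.

7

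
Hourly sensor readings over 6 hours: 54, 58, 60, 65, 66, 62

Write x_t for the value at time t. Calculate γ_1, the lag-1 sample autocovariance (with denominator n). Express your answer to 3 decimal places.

Mean x̄ = (54 + 58 + 60 + 65 + 66 + 62)/6 = 60.8333
Deviations: -6.8333, -2.8333, -0.8333, 4.1667, 5.1667, 1.1667
Σ_{t=1}^{5}(x_t−x̄)(x_{t+1}−x̄) = 45.8056
γ_1 = 45.8056 / 6 = 7.634

7.634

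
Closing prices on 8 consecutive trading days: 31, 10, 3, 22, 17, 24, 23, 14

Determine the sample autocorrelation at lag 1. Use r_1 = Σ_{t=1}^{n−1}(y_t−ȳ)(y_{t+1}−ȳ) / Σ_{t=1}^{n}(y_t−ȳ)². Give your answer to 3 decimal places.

-0.080

Mean ȳ = (31 + 10 + 3 + 22 + 17 + 24 + 23 + 14)/8 = 18.0000
Deviations from mean: 13.0000, -8.0000, -15.0000, 4.0000, -1.0000, 6.0000, 5.0000, -4.0000
Σ(y_t−ȳ)(y_{t+1}−ȳ) = (-104.0000) + (120.0000) + (-60.0000) + (-4.0000) + (-6.0000) + (30.0000) + (-20.0000) = -44.0000
Denominator Σ(y_t−ȳ)² = 552.0000
r_1 = -44.0000 / 552.0000 = -0.080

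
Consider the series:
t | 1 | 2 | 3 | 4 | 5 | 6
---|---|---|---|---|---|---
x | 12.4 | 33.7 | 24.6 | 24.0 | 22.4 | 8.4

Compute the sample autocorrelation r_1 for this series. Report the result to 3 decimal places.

Mean x̄ = (12.4 + 33.7 + 24.6 + 24.0 + 22.4 + 8.4)/6 = 20.9167
Deviations from mean: -8.5167, 12.7833, 3.6833, 3.0833, 1.4833, -12.5167
Numerator Σ_{t=1}^{5}(x_t−x̄)(x_{t+1}−x̄) = -64.4219
Denominator Σ(x_t−x̄)² = 417.8883
r_1 = -64.4219 / 417.8883 = -0.154

-0.154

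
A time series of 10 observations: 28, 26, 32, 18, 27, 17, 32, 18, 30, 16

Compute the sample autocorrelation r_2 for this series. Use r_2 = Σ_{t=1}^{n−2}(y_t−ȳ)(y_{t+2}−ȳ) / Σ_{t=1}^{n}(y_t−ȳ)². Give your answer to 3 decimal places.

Mean ȳ = (28 + 26 + 32 + 18 + 27 + 17 + 32 + 18 + 30 + 16)/10 = 24.4000
Numerator Σ_{t=1}^{8}(y_t−ȳ)(y_{t+2}−ȳ) = 247.6800
Denominator Σ(y_t−ȳ)² = 376.4000
r_2 = 247.6800 / 376.4000 = 0.658

0.658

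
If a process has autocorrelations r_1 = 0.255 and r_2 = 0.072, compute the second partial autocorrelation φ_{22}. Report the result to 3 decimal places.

φ_{22} = (r_2 − r_1²) / (1 − r_1²)
r_1² = (0.255)² = 0.065025
Numerator = 0.072 − 0.0650 = 0.0070; denominator = 1 − 0.0650 = 0.9350
φ_{22} = 0.0070 / 0.9350 = 0.007

0.007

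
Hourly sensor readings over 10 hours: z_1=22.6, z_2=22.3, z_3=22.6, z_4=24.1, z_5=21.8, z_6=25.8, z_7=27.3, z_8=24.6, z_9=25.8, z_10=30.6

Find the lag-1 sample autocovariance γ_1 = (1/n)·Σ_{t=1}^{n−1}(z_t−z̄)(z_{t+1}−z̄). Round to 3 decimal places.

Mean z̄ = (22.6 + 22.3 + 22.6 + 24.1 + 21.8 + 25.8 + 27.3 + 24.6 + 25.8 + 30.6)/10 = 24.7500
Σ_{t=1}^{9}(z_t−z̄)(z_{t+1}−z̄) = 19.0325
γ_1 = 19.0325 / 10 = 1.903

1.903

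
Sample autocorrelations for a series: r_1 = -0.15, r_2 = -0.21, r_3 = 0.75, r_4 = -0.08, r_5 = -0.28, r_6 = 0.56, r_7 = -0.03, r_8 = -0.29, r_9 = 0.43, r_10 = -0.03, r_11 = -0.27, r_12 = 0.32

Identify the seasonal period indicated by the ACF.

3

The largest autocorrelation is r_3 = 0.75, with weaker echoes at lags 6 (0.56), 9 (0.43) and 12 (0.32); the remaining lags stay at or below -0.03.
The dominant spike at lag 3 indicates a seasonal period of 3.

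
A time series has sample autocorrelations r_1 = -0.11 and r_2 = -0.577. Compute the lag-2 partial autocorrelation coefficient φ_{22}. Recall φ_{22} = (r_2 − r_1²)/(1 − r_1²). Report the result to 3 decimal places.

φ_{22} = (r_2 − r_1²) / (1 − r_1²)
r_1² = (-0.11)² = 0.0121
Numerator = -0.577 − 0.0121 = -0.5891; denominator = 1 − 0.0121 = 0.9879
φ_{22} = -0.5891 / 0.9879 = -0.596

-0.596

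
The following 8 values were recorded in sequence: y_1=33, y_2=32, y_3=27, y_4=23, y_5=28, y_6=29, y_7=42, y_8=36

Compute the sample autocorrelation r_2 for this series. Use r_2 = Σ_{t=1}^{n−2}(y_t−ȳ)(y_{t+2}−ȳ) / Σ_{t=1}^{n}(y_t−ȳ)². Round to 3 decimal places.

Mean ȳ = (33 + 32 + 27 + 23 + 28 + 29 + 42 + 36)/8 = 31.2500
Deviations from mean: 1.7500, 0.7500, -4.2500, -8.2500, -3.2500, -2.2500, 10.7500, 4.7500
Numerator Σ_{t=1}^{6}(y_t−ȳ)(y_{t+2}−ȳ) = -26.8750
Denominator Σ(y_t−ȳ)² = 243.5000
r_2 = -26.8750 / 243.5000 = -0.110

-0.110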